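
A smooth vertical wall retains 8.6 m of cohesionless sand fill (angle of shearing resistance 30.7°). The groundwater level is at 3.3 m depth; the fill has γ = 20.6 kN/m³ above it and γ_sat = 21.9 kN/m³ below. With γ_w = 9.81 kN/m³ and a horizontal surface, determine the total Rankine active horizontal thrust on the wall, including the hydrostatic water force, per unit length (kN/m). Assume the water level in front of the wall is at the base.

K_a = tan²(45° − φ/2) = 0.3240.
γ' = 21.9 − 9.81 = 12.09 kN/m³. Depth below WT = 5.3 m.
σ'_h at WT = K_a γ d_w = 22.03 kPa; at base = 22.03 + K_a γ' × 5.3 = 42.79 kPa.
P₁ (0–3.3 m) = ½×22.03×3.3 = 36.35. P₂ (3.3–8.6 m) = ½(22.03+42.79)×5.3 = 171.8.
P_w = ½ γ_w h₂² = 0.5×9.81×5.3² = 137.8. Total = 36.35+171.8+137.8 = 345.9 kN/m.

346 kN/m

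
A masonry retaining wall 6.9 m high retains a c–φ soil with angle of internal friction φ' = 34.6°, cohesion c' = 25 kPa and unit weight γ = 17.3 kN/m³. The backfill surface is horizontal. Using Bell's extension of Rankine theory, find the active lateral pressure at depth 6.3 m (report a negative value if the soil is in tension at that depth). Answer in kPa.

3.79 kPa

K_a = (1 − sin φ)/(1 + sin φ) = 0.2756.
σ_a = K_a γ z − 2c√K_a = 0.2756×17.3×6.3 − 2×25×0.5250 = 3.791 kPa.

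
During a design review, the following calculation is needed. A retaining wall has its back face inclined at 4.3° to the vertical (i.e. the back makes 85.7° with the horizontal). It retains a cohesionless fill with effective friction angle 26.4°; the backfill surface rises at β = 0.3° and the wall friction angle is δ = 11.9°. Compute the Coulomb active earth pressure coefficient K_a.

0.382

K_a = sin²(α+φ) / [sin²α · sin(α−δ) · (1 + √{sin(φ+δ)sin(φ−β) / (sin(α−δ)sin(α+β))})²].
With α = 85.7°, φ = 26.4°, δ = 11.9°, β = 0.3°: K_a = 0.3823.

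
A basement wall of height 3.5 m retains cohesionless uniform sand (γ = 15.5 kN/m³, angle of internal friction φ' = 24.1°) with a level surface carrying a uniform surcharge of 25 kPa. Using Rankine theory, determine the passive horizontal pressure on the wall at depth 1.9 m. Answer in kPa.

K_p = (1 + sin φ)/(1 − sin φ) = 2.380.
σ_v = γz + q = 15.5 × 1.9 + 25 = 54.45 kPa.
σ_h = K_p σ_v = 2.380 × 54.45 = 129.6 kPa.

130 kPa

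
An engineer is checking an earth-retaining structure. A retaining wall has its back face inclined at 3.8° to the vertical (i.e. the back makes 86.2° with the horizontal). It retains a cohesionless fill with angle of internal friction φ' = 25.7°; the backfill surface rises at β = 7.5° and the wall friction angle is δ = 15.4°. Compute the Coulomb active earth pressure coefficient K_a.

0.426

K_a = sin²(α+φ) / [sin²α · sin(α−δ) · (1 + √{sin(φ+δ)sin(φ−β) / (sin(α−δ)sin(α+β))})²].
With α = 86.2°, φ = 25.7°, δ = 15.4°, β = 7.5°: K_a = 0.4256.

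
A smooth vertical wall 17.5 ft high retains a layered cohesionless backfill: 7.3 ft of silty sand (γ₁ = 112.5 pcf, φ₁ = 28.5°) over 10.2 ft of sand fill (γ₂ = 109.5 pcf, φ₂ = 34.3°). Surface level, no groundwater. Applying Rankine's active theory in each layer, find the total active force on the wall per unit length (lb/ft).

4990 lb/ft

K_a1 = tan²(45°−28.5°/2) = 0.3540; K_a2 = tan²(45°−34.3°/2) = 0.2792.
Layer 1: σ at base = K_a1 γ₁ h₁ = 290.7 psf; P₁ = ½×290.7×7.3 = 1061.
Layer 2: σ_v at top = γ₁h₁ = 821.2; σ_h top = K_a2×821.2 = 229.3; σ_h base = K_a2×(821.2+109.5×10.2) = 541.1.
P₂ = ½(229.3+541.1)×10.2 = 3929. Total P_a = 1061+3929 = 4990 lb/ft.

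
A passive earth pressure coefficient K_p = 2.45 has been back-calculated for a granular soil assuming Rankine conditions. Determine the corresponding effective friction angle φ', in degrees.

24.9°

K_p = (1+sin φ)/(1−sin φ) ⇒ sin φ = (K_p − 1)/(K_p + 1) = 0.4203.
φ = arcsin(0.4203) = 24.85°.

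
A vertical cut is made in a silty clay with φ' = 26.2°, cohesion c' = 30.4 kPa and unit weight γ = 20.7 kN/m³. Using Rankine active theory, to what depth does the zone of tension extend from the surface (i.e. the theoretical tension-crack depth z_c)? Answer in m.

K_a = tan²(45° − 26.2°/2) = 0.3874; √K_a = 0.6224.
The active pressure is zero where K_a γ z = 2c√K_a, so z_c = 2c/(γ√K_a) = 2×30.4/(20.7×0.6224) = 4.719 m.

4.72 m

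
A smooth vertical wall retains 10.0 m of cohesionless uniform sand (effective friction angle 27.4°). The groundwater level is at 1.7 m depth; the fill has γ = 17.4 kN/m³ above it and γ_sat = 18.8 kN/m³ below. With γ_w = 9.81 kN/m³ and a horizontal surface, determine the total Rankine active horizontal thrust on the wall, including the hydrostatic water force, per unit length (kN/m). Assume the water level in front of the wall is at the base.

552 kN/m

K_a = tan²(45° − φ/2) = 0.3697.
γ' = 18.8 − 9.81 = 8.990 kN/m³. Depth below WT = 8.3 m.
σ'_h at WT = K_a γ d_w = 10.94 kPa; at base = 10.94 + K_a γ' × 8.3 = 38.52 kPa.
P₁ (0–1.7 m) = ½×10.94×1.7 = 9.295. P₂ (1.7–10.0 m) = ½(10.94+38.52)×8.3 = 205.2.
P_w = ½ γ_w h₂² = 0.5×9.81×8.3² = 337.9. Total = 9.295+205.2+337.9 = 552.4 kN/m.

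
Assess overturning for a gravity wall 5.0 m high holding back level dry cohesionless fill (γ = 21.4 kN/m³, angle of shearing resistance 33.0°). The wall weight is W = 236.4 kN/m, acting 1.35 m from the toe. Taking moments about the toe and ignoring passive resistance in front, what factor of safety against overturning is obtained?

2.43

K_a = tan²(45° − 33.0°/2) = 0.2948.
P_a = ½K_aγH² = 0.5×0.2948×21.4×5.0² = 78.86 kN/m, acting at H/3 = 1.667 m above the base.
Overturning moment M_o = P_a × H/3 = 78.86 × 1.667 = 131.4.
Resisting moment M_r = W × 1.35 = 236.4 × 1.35 = 319.1.
FS_overturning = M_r/M_o = 319.1/131.4 = 2.428.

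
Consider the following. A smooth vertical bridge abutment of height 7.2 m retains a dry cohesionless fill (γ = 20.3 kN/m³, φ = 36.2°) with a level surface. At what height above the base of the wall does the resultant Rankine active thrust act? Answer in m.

2.40 m

K_a = 0.2574.
The pressure distribution is triangular, so the resultant acts at H/3 above the base = 7.2/3 = 2.400 m.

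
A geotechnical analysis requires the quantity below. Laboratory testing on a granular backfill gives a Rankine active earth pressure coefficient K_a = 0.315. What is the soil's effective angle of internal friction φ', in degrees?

31.4°

K_a = tan²(45° − φ/2) ⇒ 45° − φ/2 = arctan(√0.315) = 29.30°.
φ = 2(45° − 29.30°) = 31.39°.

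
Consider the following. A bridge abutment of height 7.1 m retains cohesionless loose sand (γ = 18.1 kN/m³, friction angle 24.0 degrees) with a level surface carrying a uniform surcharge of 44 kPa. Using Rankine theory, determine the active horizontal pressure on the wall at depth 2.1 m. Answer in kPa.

K_a = (1 − sin φ)/(1 + sin φ) = 0.4217.
σ_v = γz + q = 18.1 × 2.1 + 44 = 82.01 kPa.
σ_h = K_a σ_v = 0.4217 × 82.01 = 34.59 kPa.

34.6 kPa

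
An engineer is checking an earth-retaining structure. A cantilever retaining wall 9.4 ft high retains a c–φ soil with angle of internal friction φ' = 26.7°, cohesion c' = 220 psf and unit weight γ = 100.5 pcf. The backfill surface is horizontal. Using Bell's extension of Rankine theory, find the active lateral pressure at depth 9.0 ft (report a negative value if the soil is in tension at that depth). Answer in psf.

K_a = (1 − sin φ)/(1 + sin φ) = 0.3800.
σ_a = K_a γ z − 2c√K_a = 0.3800×100.5×9.0 − 2×220×0.6164 = 72.45 psf.

72.5 psf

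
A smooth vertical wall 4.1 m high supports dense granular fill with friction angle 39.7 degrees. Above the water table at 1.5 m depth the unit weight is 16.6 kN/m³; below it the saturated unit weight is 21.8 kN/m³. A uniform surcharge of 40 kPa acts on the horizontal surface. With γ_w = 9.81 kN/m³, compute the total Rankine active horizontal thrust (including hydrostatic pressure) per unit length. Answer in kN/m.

K_a = tan²(45° − φ/2) = 0.2204.
γ' = 21.8 − 9.81 = 11.99 kN/m³. h₂ = H − d_w = 2.6 m.
σ'_h: at surface K_a·q = 8.817; at WT K_a(q+γd_w) = 14.31; at base K_a(q+γd_w+γ'h₂) = 21.18 kPa.
P₁ = ½(8.817+14.31)×1.5 = 17.34; P₂ = ½(14.31+21.18)×2.6 = 46.13; P_w = ½γ_w h₂² = 33.16.
Total = 17.34+46.13+33.16 = 96.63 kN/m.

96.6 kN/m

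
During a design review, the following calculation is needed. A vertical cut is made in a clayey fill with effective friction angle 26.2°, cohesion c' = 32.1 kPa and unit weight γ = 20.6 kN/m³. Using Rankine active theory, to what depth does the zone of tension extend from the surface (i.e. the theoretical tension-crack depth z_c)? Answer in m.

K_a = tan²(45° − 26.2°/2) = 0.3874; √K_a = 0.6224.
The active pressure is zero where K_a γ z = 2c√K_a, so z_c = 2c/(γ√K_a) = 2×32.1/(20.6×0.6224) = 5.007 m.

5.01 m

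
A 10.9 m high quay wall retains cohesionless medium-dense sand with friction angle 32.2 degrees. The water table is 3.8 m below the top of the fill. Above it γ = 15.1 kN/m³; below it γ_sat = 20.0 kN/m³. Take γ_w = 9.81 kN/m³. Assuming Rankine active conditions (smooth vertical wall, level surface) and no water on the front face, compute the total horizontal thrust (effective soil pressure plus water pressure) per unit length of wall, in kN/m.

K_a = tan²(45° − φ/2) = 0.3047.
γ' = 20.0 − 9.81 = 10.19 kN/m³. Depth below WT = 7.1 m.
σ'_h at WT = K_a γ d_w = 17.49 kPa; at base = 17.49 + K_a γ' × 7.1 = 39.53 kPa.
P₁ (0–3.8 m) = ½×17.49×3.8 = 33.22. P₂ (3.8–10.9 m) = ½(17.49+39.53)×7.1 = 202.4.
P_w = ½ γ_w h₂² = 0.5×9.81×7.1² = 247.3. Total = 33.22+202.4+247.3 = 482.9 kN/m.

483 kN/m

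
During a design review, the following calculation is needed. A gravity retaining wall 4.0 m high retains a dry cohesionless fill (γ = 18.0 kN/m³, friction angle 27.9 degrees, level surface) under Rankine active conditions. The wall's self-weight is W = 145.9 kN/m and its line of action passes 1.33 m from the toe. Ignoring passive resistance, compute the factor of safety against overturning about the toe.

2.79

K_a = tan²(45° − 27.9°/2) = 0.3625.
P_a = ½K_aγH² = 0.5×0.3625×18.0×4.0² = 52.19 kN/m, acting at H/3 = 1.333 m above the base.
Overturning moment M_o = P_a × H/3 = 52.19 × 1.333 = 69.59.
Resisting moment M_r = W × 1.33 = 145.9 × 1.33 = 194.0.
FS_overturning = M_r/M_o = 194.0/69.59 = 2.788.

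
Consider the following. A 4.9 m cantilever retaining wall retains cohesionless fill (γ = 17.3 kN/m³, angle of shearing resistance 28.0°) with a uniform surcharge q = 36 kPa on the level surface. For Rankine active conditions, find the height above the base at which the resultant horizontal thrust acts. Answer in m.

2.01 m

K_a = 0.3610.
Triangular part P₁ = ½K_aγH² = 74.98 at H/3 = 1.633 m; rectangular part P₂ = K_a q H = 63.69 at H/2 = 2.450 m.
ȳ = (P₁·1.633 + P₂·2.450)/(P₁+P₂) = 2.008 m.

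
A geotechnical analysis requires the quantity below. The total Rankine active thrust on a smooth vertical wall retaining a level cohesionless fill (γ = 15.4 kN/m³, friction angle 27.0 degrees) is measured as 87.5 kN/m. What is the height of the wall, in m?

K_a = 0.3755. P_a = ½ K_a γ H² ⇒ H = √(2P_a/(K_a γ)).
H = √(2×87.5/(0.3755×15.4)) = 5.501 m.

5.50 m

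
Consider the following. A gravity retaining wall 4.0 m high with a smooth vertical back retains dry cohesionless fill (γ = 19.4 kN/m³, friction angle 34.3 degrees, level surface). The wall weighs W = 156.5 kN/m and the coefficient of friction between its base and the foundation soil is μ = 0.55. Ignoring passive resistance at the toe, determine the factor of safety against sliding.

1.99

K_a = tan²(45° − 34.3°/2) = 0.2792.
P_a = ½K_aγH² = 0.5×0.2792×19.4×4.0² = 43.33 kN/m, acting at H/3 = 1.333 m above the base.
FS_sliding = μW / P_a = 0.55×156.5 / 43.33 = 1.987.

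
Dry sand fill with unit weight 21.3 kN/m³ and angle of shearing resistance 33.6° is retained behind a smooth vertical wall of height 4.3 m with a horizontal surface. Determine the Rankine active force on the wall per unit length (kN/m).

56.6 kN/m

K_a = tan²(45° − φ/2) = 0.2875.
P_a = ½ K_a γ H² = 0.5 × 0.2875 × 21.3 × 4.3² = 56.62 kN/m.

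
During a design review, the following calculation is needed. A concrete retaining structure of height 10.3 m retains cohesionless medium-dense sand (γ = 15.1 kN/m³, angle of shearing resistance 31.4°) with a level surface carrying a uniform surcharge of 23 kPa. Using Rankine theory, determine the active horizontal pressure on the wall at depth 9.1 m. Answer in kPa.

50.5 kPa

K_a = (1 − sin φ)/(1 + sin φ) = 0.3149.
σ_v = γz + q = 15.1 × 9.1 + 23 = 160.4 kPa.
σ_h = K_a σ_v = 0.3149 × 160.4 = 50.52 kPa.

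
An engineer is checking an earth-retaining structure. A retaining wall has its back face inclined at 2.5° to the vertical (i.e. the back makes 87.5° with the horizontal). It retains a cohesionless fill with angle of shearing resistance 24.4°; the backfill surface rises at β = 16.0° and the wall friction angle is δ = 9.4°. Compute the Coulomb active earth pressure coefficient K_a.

K_a = sin²(α+φ) / [sin²α · sin(α−δ) · (1 + √{sin(φ+δ)sin(φ−β) / (sin(α−δ)sin(α+β))})²].
With α = 87.5°, φ = 24.4°, δ = 9.4°, β = 16.0°: K_a = 0.5279.

0.528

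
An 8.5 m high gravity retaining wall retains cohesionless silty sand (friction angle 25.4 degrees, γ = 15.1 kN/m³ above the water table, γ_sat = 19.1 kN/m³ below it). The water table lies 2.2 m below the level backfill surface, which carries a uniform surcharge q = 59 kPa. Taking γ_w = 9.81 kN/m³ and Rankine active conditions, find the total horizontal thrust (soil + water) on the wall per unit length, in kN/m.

K_a = tan²(45° − φ/2) = 0.3996.
γ' = 19.1 − 9.81 = 9.290 kN/m³. h₂ = H − d_w = 6.3 m.
σ'_h: at surface K_a·q = 23.58; at WT K_a(q+γd_w) = 36.86; at base K_a(q+γd_w+γ'h₂) = 60.25 kPa.
P₁ = ½(23.58+36.86)×2.2 = 66.48; P₂ = ½(36.86+60.25)×6.3 = 305.9; P_w = ½γ_w h₂² = 194.7.
Total = 66.48+305.9+194.7 = 567.0 kN/m.

567 kN/m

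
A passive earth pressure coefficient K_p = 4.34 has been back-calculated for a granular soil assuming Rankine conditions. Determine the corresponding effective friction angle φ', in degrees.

38.7°

K_p = (1+sin φ)/(1−sin φ) ⇒ sin φ = (K_p − 1)/(K_p + 1) = 0.6255.
φ = arcsin(0.6255) = 38.72°.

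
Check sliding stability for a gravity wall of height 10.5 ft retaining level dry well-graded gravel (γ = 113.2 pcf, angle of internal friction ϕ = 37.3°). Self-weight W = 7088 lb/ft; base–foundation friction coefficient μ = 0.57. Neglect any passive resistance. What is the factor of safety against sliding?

K_a = tan²(45° − 37.3°/2) = 0.2453.
P_a = ½K_aγH² = 0.5×0.2453×113.2×10.5² = 1531 lb/ft, acting at H/3 = 3.500 ft above the base.
FS_sliding = μW / P_a = 0.57×7088 / 1531 = 2.639.

2.64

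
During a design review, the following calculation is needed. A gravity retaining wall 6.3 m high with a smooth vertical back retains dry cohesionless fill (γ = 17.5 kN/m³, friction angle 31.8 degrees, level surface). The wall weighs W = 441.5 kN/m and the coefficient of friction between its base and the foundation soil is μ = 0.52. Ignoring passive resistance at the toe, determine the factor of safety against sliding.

K_a = tan²(45° − 31.8°/2) = 0.3098.
P_a = ½K_aγH² = 0.5×0.3098×17.5×6.3² = 107.6 kN/m, acting at H/3 = 2.100 m above the base.
FS_sliding = μW / P_a = 0.52×441.5 / 107.6 = 2.134.

2.13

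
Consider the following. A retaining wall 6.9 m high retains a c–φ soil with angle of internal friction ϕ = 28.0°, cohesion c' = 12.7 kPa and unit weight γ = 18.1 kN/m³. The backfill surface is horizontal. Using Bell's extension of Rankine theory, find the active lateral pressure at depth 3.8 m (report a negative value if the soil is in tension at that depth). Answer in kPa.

9.57 kPa

K_a = (1 − sin φ)/(1 + sin φ) = 0.3610.
σ_a = K_a γ z − 2c√K_a = 0.3610×18.1×3.8 − 2×12.7×0.6009 = 9.570 kPa.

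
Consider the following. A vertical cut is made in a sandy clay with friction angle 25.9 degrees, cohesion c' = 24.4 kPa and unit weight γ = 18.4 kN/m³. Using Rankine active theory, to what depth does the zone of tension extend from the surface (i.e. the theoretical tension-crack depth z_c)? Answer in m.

K_a = tan²(45° − 25.9°/2) = 0.3920; √K_a = 0.6261.
The active pressure is zero where K_a γ z = 2c√K_a, so z_c = 2c/(γ√K_a) = 2×24.4/(18.4×0.6261) = 4.236 m.

4.24 m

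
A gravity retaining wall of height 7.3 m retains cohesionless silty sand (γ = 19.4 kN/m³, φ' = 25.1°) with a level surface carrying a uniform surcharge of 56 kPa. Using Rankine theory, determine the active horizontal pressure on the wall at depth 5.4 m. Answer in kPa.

K_a = (1 − sin φ)/(1 + sin φ) = 0.4043.
σ_v = γz + q = 19.4 × 5.4 + 56 = 160.8 kPa.
σ_h = K_a σ_v = 0.4043 × 160.8 = 64.99 kPa.

65.0 kPa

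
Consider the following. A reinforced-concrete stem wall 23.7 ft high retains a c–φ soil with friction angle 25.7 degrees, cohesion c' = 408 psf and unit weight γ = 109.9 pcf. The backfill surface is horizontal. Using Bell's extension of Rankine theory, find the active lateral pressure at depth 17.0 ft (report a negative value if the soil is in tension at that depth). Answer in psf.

K_a = (1 − sin φ)/(1 + sin φ) = 0.3950.
σ_a = K_a γ z − 2c√K_a = 0.3950×109.9×17.0 − 2×408×0.6285 = 225.2 psf.

225 psf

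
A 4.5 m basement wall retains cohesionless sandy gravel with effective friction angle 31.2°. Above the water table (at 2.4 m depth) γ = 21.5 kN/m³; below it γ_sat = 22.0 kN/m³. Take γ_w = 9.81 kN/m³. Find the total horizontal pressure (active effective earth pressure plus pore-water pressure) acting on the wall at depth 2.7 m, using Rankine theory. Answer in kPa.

20.5 kPa

K_a = (1 − sin φ)/(1 + sin φ) = 0.3175.
γ' = 22.0 − 9.81 = 12.19 kN/m³.
Effective vertical stress at 2.7 m: σ'_v = 21.5×2.4 + 12.19×0.300 = 55.26 kPa.
σ'_h = K_a σ'_v = 0.3175 × 55.26 = 17.54 kPa; u = γ_w × 0.300 = 2.943 kPa.
Total σ_h = 17.54 + 2.943 = 20.49 kPa.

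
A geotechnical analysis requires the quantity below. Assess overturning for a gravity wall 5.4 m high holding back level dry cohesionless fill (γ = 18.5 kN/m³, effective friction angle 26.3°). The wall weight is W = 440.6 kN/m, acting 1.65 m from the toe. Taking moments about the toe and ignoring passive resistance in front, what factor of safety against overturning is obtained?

K_a = tan²(45° − 26.3°/2) = 0.3859.
P_a = ½K_aγH² = 0.5×0.3859×18.5×5.4² = 104.1 kN/m, acting at H/3 = 1.800 m above the base.
Overturning moment M_o = P_a × H/3 = 104.1 × 1.800 = 187.4.
Resisting moment M_r = W × 1.65 = 440.6 × 1.65 = 727.0.
FS_overturning = M_r/M_o = 727.0/187.4 = 3.880.

3.88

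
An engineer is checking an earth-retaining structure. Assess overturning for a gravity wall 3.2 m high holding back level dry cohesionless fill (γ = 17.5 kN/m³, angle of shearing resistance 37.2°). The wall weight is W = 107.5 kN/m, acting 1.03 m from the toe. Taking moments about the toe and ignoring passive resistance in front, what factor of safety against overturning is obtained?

4.70

K_a = tan²(45° − 37.2°/2) = 0.2464.
P_a = ½K_aγH² = 0.5×0.2464×17.5×3.2² = 22.08 kN/m, acting at H/3 = 1.067 m above the base.
Overturning moment M_o = P_a × H/3 = 22.08 × 1.067 = 23.55.
Resisting moment M_r = W × 1.03 = 107.5 × 1.03 = 110.7.
FS_overturning = M_r/M_o = 110.7/23.55 = 4.702.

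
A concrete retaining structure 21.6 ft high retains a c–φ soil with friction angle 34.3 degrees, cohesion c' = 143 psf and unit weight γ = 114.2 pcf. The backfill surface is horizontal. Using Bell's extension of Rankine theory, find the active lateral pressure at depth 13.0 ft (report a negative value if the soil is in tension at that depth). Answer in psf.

263 psf

K_a = (1 − sin φ)/(1 + sin φ) = 0.2792.
σ_a = K_a γ z − 2c√K_a = 0.2792×114.2×13.0 − 2×143×0.5284 = 263.3 psf.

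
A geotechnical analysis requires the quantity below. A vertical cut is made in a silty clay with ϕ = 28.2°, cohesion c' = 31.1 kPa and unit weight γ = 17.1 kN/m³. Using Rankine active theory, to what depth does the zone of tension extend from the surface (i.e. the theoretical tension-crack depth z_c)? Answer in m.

K_a = tan²(45° − 28.2°/2) = 0.3582; √K_a = 0.5985.
The active pressure is zero where K_a γ z = 2c√K_a, so z_c = 2c/(γ√K_a) = 2×31.1/(17.1×0.5985) = 6.078 m.

6.08 m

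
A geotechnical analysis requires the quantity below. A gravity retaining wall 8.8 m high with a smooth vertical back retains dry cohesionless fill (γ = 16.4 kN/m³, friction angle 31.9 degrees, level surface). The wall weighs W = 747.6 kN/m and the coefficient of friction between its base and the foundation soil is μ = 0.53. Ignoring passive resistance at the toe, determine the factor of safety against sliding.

2.02

K_a = tan²(45° − 31.9°/2) = 0.3085.
P_a = ½K_aγH² = 0.5×0.3085×16.4×8.8² = 195.9 kN/m, acting at H/3 = 2.933 m above the base.
FS_sliding = μW / P_a = 0.53×747.6 / 195.9 = 2.022.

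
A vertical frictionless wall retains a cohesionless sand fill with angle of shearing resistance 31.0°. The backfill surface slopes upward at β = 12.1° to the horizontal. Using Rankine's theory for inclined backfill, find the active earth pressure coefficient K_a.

K_a = cos β · (cos β − √(cos²β − cos²φ)) / (cos β + √(cos²β − cos²φ)).
cos β = 0.9778, cos φ = 0.8572, √(cos²β − cos²φ) = 0.4705.
K_a = 0.9778 × (0.9778 − 0.4705)/(0.9778 + 0.4705) = 0.3425.

0.343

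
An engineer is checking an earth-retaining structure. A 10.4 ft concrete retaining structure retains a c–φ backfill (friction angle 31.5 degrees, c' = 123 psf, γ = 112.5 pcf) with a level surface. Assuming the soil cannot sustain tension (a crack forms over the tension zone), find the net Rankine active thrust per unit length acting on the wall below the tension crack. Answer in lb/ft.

744 lb/ft

K_a = 0.3136; √K_a = 0.5600.
Tension-crack depth z_c = 2c/(γ√K_a) = 2×123/(112.5×0.5600) = 3.905 ft.
σ_a at base = K_a γ H − 2c√K_a = 0.3136×112.5×10.4 − 2×123×0.5600 = 229.2 psf.
P_a = ½ × 229.2 × (H − z_c) = 0.5×229.2×6.495 = 744.3 lb/ft.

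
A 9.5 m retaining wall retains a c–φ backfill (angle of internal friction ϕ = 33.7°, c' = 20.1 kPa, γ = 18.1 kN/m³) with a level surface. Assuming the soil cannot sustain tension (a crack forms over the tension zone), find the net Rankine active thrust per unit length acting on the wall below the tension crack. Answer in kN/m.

74.1 kN/m

K_a = 0.2863; √K_a = 0.5351.
Tension-crack depth z_c = 2c/(γ√K_a) = 2×20.1/(18.1×0.5351) = 4.151 m.
σ_a at base = K_a γ H − 2c√K_a = 0.2863×18.1×9.5 − 2×20.1×0.5351 = 27.72 kPa.
P_a = ½ × 27.72 × (H − z_c) = 0.5×27.72×5.349 = 74.14 kN/m.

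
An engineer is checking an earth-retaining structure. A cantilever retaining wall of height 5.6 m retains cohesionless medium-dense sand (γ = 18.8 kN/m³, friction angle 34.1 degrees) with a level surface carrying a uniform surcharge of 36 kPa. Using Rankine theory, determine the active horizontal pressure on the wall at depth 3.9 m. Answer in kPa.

K_a = (1 − sin φ)/(1 + sin φ) = 0.2815.
σ_v = γz + q = 18.8 × 3.9 + 36 = 109.3 kPa.
σ_h = K_a σ_v = 0.2815 × 109.3 = 30.78 kPa.

30.8 kPa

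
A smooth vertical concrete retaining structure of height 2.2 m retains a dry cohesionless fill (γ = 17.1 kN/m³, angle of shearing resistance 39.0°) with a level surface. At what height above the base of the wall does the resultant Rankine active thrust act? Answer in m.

0.733 m

K_a = 0.2275.
The pressure distribution is triangular, so the resultant acts at H/3 above the base = 2.2/3 = 0.7333 m.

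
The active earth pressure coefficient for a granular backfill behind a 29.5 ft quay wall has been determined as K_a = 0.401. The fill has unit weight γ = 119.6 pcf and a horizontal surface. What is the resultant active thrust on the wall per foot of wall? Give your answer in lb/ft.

20900 lb/ft

P = ½ K_a γ H² = 0.5 × 0.401 × 119.6 × 29.5² = 20870 lb/ft.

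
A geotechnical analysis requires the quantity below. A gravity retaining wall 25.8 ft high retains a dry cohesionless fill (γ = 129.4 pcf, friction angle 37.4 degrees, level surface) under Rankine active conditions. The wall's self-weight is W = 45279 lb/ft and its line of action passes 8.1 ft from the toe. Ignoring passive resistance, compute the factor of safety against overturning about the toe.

4.05

K_a = tan²(45° − 37.4°/2) = 0.2443.
P_a = ½K_aγH² = 0.5×0.2443×129.4×25.8² = 10520 lb/ft, acting at H/3 = 8.600 ft above the base.
Overturning moment M_o = P_a × H/3 = 10520 × 8.600 = 90470.
Resisting moment M_r = W × 8.1 = 45279 × 8.1 = 366800.
FS_overturning = M_r/M_o = 366800/90470 = 4.054.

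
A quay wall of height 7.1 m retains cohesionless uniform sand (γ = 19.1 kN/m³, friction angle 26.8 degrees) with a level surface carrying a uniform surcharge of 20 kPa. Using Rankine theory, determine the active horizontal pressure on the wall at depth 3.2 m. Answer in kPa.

30.7 kPa

K_a = (1 − sin φ)/(1 + sin φ) = 0.3785.
σ_v = γz + q = 19.1 × 3.2 + 20 = 81.12 kPa.
σ_h = K_a σ_v = 0.3785 × 81.12 = 30.70 kPa.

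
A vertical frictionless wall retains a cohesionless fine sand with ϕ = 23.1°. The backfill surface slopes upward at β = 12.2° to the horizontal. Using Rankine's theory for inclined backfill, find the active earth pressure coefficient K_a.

K_a = cos β · (cos β − √(cos²β − cos²φ)) / (cos β + √(cos²β − cos²φ)).
cos β = 0.9774, cos φ = 0.9198, √(cos²β − cos²φ) = 0.3306.
K_a = 0.9774 × (0.9774 − 0.3306)/(0.9774 + 0.3306) = 0.4834.

0.483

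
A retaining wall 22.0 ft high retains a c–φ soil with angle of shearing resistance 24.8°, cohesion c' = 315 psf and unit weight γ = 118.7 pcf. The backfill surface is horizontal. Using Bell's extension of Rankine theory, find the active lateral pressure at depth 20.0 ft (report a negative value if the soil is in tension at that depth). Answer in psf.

K_a = (1 − sin φ)/(1 + sin φ) = 0.4090.
σ_a = K_a γ z − 2c√K_a = 0.4090×118.7×20.0 − 2×315×0.6395 = 568.1 psf.

568 psf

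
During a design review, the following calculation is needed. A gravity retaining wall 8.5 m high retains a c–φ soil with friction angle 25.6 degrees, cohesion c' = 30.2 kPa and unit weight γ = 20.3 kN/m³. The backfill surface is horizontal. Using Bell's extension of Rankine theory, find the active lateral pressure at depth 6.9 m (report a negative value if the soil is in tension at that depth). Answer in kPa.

17.5 kPa

K_a = (1 − sin φ)/(1 + sin φ) = 0.3966.
σ_a = K_a γ z − 2c√K_a = 0.3966×20.3×6.9 − 2×30.2×0.6297 = 17.51 kPa.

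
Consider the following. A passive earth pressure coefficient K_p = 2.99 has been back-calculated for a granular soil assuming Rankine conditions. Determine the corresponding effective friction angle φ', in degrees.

29.9°

K_p = (1+sin φ)/(1−sin φ) ⇒ sin φ = (K_p − 1)/(K_p + 1) = 0.4987.
φ = arcsin(0.4987) = 29.92°.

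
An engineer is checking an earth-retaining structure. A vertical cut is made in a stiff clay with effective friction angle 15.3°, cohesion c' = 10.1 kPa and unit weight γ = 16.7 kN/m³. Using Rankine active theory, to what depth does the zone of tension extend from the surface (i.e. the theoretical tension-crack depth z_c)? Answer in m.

K_a = tan²(45° − 15.3°/2) = 0.5824; √K_a = 0.7632.
The active pressure is zero where K_a γ z = 2c√K_a, so z_c = 2c/(γ√K_a) = 2×10.1/(16.7×0.7632) = 1.585 m.

1.58 m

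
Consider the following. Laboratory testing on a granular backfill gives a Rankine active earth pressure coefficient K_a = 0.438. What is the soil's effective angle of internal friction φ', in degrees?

K_a = tan²(45° − φ/2) ⇒ 45° − φ/2 = arctan(√0.438) = 33.50°.
φ = 2(45° − 33.50°) = 23.01°.

23.0°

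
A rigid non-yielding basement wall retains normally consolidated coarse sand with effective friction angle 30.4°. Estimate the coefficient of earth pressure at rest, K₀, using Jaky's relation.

0.494

K₀ = 1 − sin φ' = 1 − sin 30.4° = 0.4940.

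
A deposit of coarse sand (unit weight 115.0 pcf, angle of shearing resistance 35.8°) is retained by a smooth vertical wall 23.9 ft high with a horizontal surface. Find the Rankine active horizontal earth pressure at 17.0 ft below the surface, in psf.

K_a = (1 − sin φ)/(1 + sin φ) = 0.2619.
σ_h = K_a γ z = 0.2619 × 115.0 × 17.0 = 511.9 psf.

512 psf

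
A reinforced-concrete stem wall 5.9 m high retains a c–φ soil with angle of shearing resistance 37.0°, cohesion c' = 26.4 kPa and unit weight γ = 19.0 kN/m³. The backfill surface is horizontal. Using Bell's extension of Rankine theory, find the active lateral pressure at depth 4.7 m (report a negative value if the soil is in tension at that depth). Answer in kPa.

K_a = (1 − sin φ)/(1 + sin φ) = 0.2486.
σ_a = K_a γ z − 2c√K_a = 0.2486×19.0×4.7 − 2×26.4×0.4986 = -4.127 kPa.

-4.13 kPa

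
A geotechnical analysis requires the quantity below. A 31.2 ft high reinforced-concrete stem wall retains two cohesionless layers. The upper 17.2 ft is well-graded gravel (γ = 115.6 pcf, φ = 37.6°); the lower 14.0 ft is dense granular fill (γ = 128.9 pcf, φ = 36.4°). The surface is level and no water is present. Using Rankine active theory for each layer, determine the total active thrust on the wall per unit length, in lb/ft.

K_a1 = tan²(45°−37.6°/2) = 0.2421; K_a2 = tan²(45°−36.4°/2) = 0.2552.
Layer 1: σ at base = K_a1 γ₁ h₁ = 481.4 psf; P₁ = ½×481.4×17.2 = 4140.
Layer 2: σ_v at top = γ₁h₁ = 1988; σ_h top = K_a2×1988 = 507.3; σ_h base = K_a2×(1988+128.9×14.0) = 967.8.
P₂ = ½(507.3+967.8)×14.0 = 10330. Total P_a = 4140+10330 = 14470 lb/ft.

14500 lb/ft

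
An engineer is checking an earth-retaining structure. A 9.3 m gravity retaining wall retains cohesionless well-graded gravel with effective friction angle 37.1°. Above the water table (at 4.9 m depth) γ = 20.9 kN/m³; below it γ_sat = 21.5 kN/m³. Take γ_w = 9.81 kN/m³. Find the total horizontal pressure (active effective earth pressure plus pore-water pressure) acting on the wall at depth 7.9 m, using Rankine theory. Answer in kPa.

63.5 kPa

K_a = (1 − sin φ)/(1 + sin φ) = 0.2475.
γ' = 21.5 − 9.81 = 11.69 kN/m³.
Effective vertical stress at 7.9 m: σ'_v = 20.9×4.9 + 11.69×3.00 = 137.5 kPa.
σ'_h = K_a σ'_v = 0.2475 × 137.5 = 34.03 kPa; u = γ_w × 3.00 = 29.43 kPa.
Total σ_h = 34.03 + 29.43 = 63.46 kPa.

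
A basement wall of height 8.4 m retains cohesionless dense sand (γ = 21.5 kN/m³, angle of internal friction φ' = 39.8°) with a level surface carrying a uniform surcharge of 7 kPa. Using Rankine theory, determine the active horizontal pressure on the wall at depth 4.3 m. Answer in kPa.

K_a = (1 − sin φ)/(1 + sin φ) = 0.2194.
σ_v = γz + q = 21.5 × 4.3 + 7 = 99.45 kPa.
σ_h = K_a σ_v = 0.2194 × 99.45 = 21.82 kPa.

21.8 kPa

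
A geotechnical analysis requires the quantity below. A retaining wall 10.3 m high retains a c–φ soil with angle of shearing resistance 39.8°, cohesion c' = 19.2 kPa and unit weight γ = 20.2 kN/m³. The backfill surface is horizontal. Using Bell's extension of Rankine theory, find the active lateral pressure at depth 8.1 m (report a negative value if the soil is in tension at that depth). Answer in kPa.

17.9 kPa

K_a = (1 − sin φ)/(1 + sin φ) = 0.2194.
σ_a = K_a γ z − 2c√K_a = 0.2194×20.2×8.1 − 2×19.2×0.4684 = 17.92 kPa.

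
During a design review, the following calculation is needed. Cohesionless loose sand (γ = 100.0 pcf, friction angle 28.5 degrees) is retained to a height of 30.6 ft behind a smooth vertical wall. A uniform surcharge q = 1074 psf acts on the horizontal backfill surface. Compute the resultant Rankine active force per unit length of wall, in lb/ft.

K_a = tan²(45° − φ/2) = 0.3540.
Soil triangle: ½ K_a γ H² = 0.5×0.3540×100.0×30.6² = 16570 lb/ft.
Surcharge rectangle: K_a q H = 0.3540×1074×30.6 = 11630 lb/ft.
Total = 16570 + 11630 = 28200 lb/ft.

28200 lb/ft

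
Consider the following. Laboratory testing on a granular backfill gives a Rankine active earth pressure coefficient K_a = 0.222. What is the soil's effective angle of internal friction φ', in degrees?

K_a = tan²(45° − φ/2) ⇒ 45° − φ/2 = arctan(√0.222) = 25.23°.
φ = 2(45° − 25.23°) = 39.54°.

39.5°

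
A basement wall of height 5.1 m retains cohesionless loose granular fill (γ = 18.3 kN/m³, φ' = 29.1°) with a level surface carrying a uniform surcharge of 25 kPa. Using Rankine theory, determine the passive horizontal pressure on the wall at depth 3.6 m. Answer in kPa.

K_p = (1 + sin φ)/(1 − sin φ) = 2.894.
σ_v = γz + q = 18.3 × 3.6 + 25 = 90.88 kPa.
σ_h = K_p σ_v = 2.894 × 90.88 = 263.0 kPa.

263 kPa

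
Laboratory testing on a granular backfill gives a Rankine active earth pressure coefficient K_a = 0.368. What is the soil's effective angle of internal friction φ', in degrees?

K_a = tan²(45° − φ/2) ⇒ 45° − φ/2 = arctan(√0.368) = 31.24°.
φ = 2(45° − 31.24°) = 27.52°.

27.5°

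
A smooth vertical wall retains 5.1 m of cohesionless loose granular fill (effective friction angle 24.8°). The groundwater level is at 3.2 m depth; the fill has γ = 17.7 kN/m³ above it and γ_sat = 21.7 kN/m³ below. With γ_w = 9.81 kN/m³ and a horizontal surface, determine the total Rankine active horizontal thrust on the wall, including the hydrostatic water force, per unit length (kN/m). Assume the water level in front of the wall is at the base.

K_a = tan²(45° − φ/2) = 0.4090.
γ' = 21.7 − 9.81 = 11.89 kN/m³. Depth below WT = 1.9 m.
σ'_h at WT = K_a γ d_w = 23.17 kPa; at base = 23.17 + K_a γ' × 1.9 = 32.41 kPa.
P₁ (0–3.2 m) = ½×23.17×3.2 = 37.06. P₂ (3.2–5.1 m) = ½(23.17+32.41)×1.9 = 52.79.
P_w = ½ γ_w h₂² = 0.5×9.81×1.9² = 17.71. Total = 37.06+52.79+17.71 = 107.6 kN/m.

108 kN/m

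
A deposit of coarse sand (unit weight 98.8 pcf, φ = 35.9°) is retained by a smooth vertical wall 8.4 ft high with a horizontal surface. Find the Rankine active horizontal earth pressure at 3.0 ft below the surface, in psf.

K_a = (1 − sin φ)/(1 + sin φ) = 0.2607.
σ_h = K_a γ z = 0.2607 × 98.8 × 3.0 = 77.28 psf.

77.3 psf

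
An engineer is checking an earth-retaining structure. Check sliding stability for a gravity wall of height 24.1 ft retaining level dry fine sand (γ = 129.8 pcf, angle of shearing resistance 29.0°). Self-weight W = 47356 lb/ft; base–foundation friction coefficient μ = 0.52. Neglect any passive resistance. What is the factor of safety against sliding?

1.88

K_a = tan²(45° − 29.0°/2) = 0.3470.
P_a = ½K_aγH² = 0.5×0.3470×129.8×24.1² = 13080 lb/ft, acting at H/3 = 8.033 ft above the base.
FS_sliding = μW / P_a = 0.52×47356 / 13080 = 1.883.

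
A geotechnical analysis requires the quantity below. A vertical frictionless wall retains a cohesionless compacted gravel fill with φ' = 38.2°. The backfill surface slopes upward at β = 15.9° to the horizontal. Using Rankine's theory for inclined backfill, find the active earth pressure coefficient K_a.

0.258

K_a = cos β · (cos β − √(cos²β − cos²φ)) / (cos β + √(cos²β − cos²φ)).
cos β = 0.9617, cos φ = 0.7859, √(cos²β − cos²φ) = 0.5544.
K_a = 0.9617 × (0.9617 − 0.5544)/(0.9617 + 0.5544) = 0.2584.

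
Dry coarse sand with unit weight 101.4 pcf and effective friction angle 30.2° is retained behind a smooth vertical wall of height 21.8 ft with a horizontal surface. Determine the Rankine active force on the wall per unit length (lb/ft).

7970 lb/ft

K_a = tan²(45° − φ/2) = 0.3307.
P_a = ½ K_a γ H² = 0.5 × 0.3307 × 101.4 × 21.8² = 7967 lb/ft.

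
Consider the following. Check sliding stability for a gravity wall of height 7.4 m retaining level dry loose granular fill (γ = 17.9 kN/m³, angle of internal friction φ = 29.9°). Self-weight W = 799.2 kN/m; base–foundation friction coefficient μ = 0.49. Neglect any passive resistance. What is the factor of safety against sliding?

2.39

K_a = tan²(45° − 29.9°/2) = 0.3347.
P_a = ½K_aγH² = 0.5×0.3347×17.9×7.4² = 164.0 kN/m, acting at H/3 = 2.467 m above the base.
FS_sliding = μW / P_a = 0.49×799.2 / 164.0 = 2.387.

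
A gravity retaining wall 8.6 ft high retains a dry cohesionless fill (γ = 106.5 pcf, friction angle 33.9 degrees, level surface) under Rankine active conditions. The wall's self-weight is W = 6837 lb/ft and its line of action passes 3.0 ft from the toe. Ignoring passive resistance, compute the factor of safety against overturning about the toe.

6.40

K_a = tan²(45° − 33.9°/2) = 0.2839.
P_a = ½K_aγH² = 0.5×0.2839×106.5×8.6² = 1118 lb/ft, acting at H/3 = 2.867 ft above the base.
Overturning moment M_o = P_a × H/3 = 1118 × 2.867 = 3205.
Resisting moment M_r = W × 3.0 = 6837 × 3.0 = 20510.
FS_overturning = M_r/M_o = 20510/3205 = 6.399.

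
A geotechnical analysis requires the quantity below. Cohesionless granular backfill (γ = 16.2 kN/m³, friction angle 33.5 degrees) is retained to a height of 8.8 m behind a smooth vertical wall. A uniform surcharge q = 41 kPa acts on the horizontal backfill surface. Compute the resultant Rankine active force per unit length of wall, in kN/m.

285 kN/m

K_a = tan²(45° − φ/2) = 0.2887.
Soil triangle: ½ K_a γ H² = 0.5×0.2887×16.2×8.8² = 181.1 kN/m.
Surcharge rectangle: K_a q H = 0.2887×41×8.8 = 104.2 kN/m.
Total = 181.1 + 104.2 = 285.3 kN/m.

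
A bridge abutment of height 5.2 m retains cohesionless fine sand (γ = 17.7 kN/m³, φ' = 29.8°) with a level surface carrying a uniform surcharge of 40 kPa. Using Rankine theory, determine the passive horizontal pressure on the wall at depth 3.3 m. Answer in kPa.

293 kPa

K_p = (1 + sin φ)/(1 − sin φ) = 2.976.
σ_v = γz + q = 17.7 × 3.3 + 40 = 98.41 kPa.
σ_h = K_p σ_v = 2.976 × 98.41 = 292.9 kPa.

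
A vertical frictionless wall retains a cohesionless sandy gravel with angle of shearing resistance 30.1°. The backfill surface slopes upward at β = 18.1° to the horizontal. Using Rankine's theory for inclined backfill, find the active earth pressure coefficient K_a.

0.394

K_a = cos β · (cos β − √(cos²β − cos²φ)) / (cos β + √(cos²β − cos²φ)).
cos β = 0.9505, cos φ = 0.8652, √(cos²β − cos²φ) = 0.3937.
K_a = 0.9505 × (0.9505 − 0.3937)/(0.9505 + 0.3937) = 0.3937.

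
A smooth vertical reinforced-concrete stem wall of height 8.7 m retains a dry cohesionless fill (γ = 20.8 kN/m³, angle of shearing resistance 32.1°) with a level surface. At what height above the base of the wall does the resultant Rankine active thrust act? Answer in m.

K_a = 0.3060.
The pressure distribution is triangular, so the resultant acts at H/3 above the base = 8.7/3 = 2.900 m.

2.90 m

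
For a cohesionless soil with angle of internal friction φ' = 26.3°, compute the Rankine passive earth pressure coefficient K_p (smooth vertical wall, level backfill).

K_p = (1 + sin φ)/(1 − sin φ) = tan²(45° + 26.3°/2) = 2.591.

2.59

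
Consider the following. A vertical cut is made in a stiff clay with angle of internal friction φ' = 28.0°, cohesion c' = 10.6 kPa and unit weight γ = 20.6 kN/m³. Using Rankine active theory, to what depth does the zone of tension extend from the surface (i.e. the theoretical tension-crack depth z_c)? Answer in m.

1.71 m

K_a = tan²(45° − 28.0°/2) = 0.3610; √K_a = 0.6009.
The active pressure is zero where K_a γ z = 2c√K_a, so z_c = 2c/(γ√K_a) = 2×10.6/(20.6×0.6009) = 1.713 m.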